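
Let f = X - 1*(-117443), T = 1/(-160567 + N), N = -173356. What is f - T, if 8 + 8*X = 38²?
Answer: 78553716137/667846 ≈ 1.1762e+5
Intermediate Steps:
X = 359/2 (X = -1 + (⅛)*38² = -1 + (⅛)*1444 = -1 + 361/2 = 359/2 ≈ 179.50)
T = -1/333923 (T = 1/(-160567 - 173356) = 1/(-333923) = -1/333923 ≈ -2.9947e-6)
f = 235245/2 (f = 359/2 - 1*(-117443) = 359/2 + 117443 = 235245/2 ≈ 1.1762e+5)
f - T = 235245/2 - 1*(-1/333923) = 235245/2 + 1/333923 = 78553716137/667846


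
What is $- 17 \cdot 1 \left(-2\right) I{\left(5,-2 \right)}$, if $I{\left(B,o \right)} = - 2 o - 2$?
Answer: $68$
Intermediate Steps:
$I{\left(B,o \right)} = -2 - 2 o$
$- 17 \cdot 1 \left(-2\right) I{\left(5,-2 \right)} = - 17 \cdot 1 \left(-2\right) \left(-2 - -4\right) = \left(-17\right) \left(-2\right) \left(-2 + 4\right) = 34 \cdot 2 = 68$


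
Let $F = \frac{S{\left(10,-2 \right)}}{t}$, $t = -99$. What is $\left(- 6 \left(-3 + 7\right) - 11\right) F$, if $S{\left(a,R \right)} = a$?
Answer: $\frac{350}{99} \approx 3.5354$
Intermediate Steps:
$F = - \frac{10}{99}$ ($F = \frac{10}{-99} = 10 \left(- \frac{1}{99}\right) = - \frac{10}{99} \approx -0.10101$)
$\left(- 6 \left(-3 + 7\right) - 11\right) F = \left(- 6 \left(-3 + 7\right) - 11\right) \left(- \frac{10}{99}\right) = \left(\left(-6\right) 4 - 11\right) \left(- \frac{10}{99}\right) = \left(-24 - 11\right) \left(- \frac{10}{99}\right) = \left(-35\right) \left(- \frac{10}{99}\right) = \frac{350}{99}$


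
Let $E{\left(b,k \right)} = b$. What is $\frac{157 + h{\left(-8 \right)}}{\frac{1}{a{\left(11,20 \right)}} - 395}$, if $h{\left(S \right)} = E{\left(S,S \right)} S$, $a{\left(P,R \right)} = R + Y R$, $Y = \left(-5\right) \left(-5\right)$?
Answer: $- \frac{114920}{205399} \approx -0.5595$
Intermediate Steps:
$Y = 25$
$a{\left(P,R \right)} = 26 R$ ($a{\left(P,R \right)} = R + 25 R = 26 R$)
$h{\left(S \right)} = S^{2}$ ($h{\left(S \right)} = S S = S^{2}$)
$\frac{157 + h{\left(-8 \right)}}{\frac{1}{a{\left(11,20 \right)}} - 395} = \frac{157 + \left(-8\right)^{2}}{\frac{1}{26 \cdot 20} - 395} = \frac{157 + 64}{\frac{1}{520} - 395} = \frac{221}{\frac{1}{520} - 395} = \frac{221}{- \frac{205399}{520}} = 221 \left(- \frac{520}{205399}\right) = - \frac{114920}{205399}$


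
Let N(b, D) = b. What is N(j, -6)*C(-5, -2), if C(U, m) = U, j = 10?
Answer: -50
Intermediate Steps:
N(j, -6)*C(-5, -2) = 10*(-5) = -50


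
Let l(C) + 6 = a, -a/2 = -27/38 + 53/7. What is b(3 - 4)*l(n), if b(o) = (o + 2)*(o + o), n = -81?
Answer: 5246/133 ≈ 39.444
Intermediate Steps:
a = -1825/133 (a = -2*(-27/38 + 53/7) = -2*1825/266 = -1825/133 ≈ -13.722)
b(o) = 2*o*(2 + o) (b(o) = (2 + o)*(2*o) = 2*o*(2 + o))
l(C) = -2623/133 (l(C) = -6 - 1825/133 = -2623/133)
b(3 - 4)*l(n) = (2*(3 - 4)*(2 + (3 - 4)))*(-2623/133) = (2*(-1)*(2 - 1))*(-2623/133) = (2*(-1)*1)*(-2623/133) = -2*(-2623/133) = 5246/133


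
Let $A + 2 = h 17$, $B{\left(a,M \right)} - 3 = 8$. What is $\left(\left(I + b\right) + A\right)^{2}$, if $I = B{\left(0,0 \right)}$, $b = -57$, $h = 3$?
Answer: $9$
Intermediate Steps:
$B{\left(a,M \right)} = 11$ ($B{\left(a,M \right)} = 3 + 8 = 11$)
$I = 11$
$A = 49$ ($A = -2 + 3 \cdot 17 = -2 + 51 = 49$)
$\left(\left(I + b\right) + A\right)^{2} = \left(\left(11 - 57\right) + 49\right)^{2} = \left(-46 + 49\right)^{2} = 3^{2} = 9$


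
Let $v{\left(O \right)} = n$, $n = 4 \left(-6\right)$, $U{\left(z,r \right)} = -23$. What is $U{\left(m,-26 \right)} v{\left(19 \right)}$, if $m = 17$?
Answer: $552$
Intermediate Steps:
$n = -24$
$v{\left(O \right)} = -24$
$U{\left(m,-26 \right)} v{\left(19 \right)} = \left(-23\right) \left(-24\right) = 552$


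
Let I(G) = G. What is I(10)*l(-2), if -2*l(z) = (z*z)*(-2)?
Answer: 40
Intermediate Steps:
l(z) = z**2 (l(z) = -z*z*(-2)/2 = -z**2*(-2)/2 = -(-1)*z**2 = z**2)
I(10)*l(-2) = 10*(-2)**2 = 10*4 = 40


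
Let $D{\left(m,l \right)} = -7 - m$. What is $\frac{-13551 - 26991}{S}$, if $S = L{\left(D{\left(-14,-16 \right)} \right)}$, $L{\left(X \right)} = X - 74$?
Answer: $\frac{40542}{67} \approx 605.1$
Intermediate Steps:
$L{\left(X \right)} = -74 + X$
$S = -67$ ($S = -74 - -7 = -74 + \left(-7 + 14\right) = -74 + 7 = -67$)
$\frac{-13551 - 26991}{S} = \frac{-13551 - 26991}{-67} = \left(-40542\right) \left(- \frac{1}{67}\right) = \frac{40542}{67}$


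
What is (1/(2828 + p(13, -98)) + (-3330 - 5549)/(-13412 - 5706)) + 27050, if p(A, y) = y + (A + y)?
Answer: 1367863829573/50567110 ≈ 27050.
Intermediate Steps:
p(A, y) = A + 2*y
(1/(2828 + p(13, -98)) + (-3330 - 5549)/(-13412 - 5706)) + 27050 = (1/(2828 + (13 + 2*(-98))) + (-3330 - 5549)/(-13412 - 5706)) + 27050 = (1/(2828 + (13 - 196)) - 8879/(-19118)) + 27050 = (1/(2828 - 183) - 8879*(-1/19118)) + 27050 = (1/2645 + 8879/19118) + 27050 = 23504073/50567110 + 27050 = 1367863829573/50567110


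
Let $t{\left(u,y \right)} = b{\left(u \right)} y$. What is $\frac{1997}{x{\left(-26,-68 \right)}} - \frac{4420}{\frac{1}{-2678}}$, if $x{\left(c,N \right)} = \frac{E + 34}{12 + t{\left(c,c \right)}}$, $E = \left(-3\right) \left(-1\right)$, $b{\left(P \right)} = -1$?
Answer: $\frac{438036006}{37} \approx 1.1839 \cdot 10^{7}$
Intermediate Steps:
$E = 3$
$t{\left(u,y \right)} = - y$
$x{\left(c,N \right)} = \frac{37}{12 - c}$ ($x{\left(c,N \right)} = \frac{3 + 34}{12 - c} = \frac{37}{12 - c}$)
$\frac{1997}{x{\left(-26,-68 \right)}} - \frac{4420}{\frac{1}{-2678}} = \frac{1997}{37 \frac{1}{12 - -26}} - \frac{4420}{\frac{1}{-2678}} = \frac{1997}{37 \frac{1}{12 + 26}} - \frac{4420}{- \frac{1}{2678}} = \frac{1997}{37 \cdot \frac{1}{38}} - -11836760 = \frac{1997}{37 \cdot \frac{1}{38}} + 11836760 = \frac{1997}{\frac{37}{38}} + 11836760 = 1997 \cdot \frac{38}{37} + 11836760 = \frac{75886}{37} + 11836760 = \frac{438036006}{37}$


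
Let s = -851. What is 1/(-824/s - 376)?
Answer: -851/319152 ≈ -0.0026664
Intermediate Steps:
1/(-824/s - 376) = 1/(-824/(-851) - 376) = 1/(-824*(-1/851) - 376) = 1/(824/851 - 376) = 1/(-319152/851) = -851/319152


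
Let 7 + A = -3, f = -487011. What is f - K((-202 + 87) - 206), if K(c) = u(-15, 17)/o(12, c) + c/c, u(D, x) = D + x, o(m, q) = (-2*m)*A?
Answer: -58441441/120 ≈ -4.8701e+5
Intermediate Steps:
A = -10 (A = -7 - 3 = -10)
o(m, q) = 20*m (o(m, q) = -2*m*(-10) = 20*m)
K(c) = 121/120 (K(c) = (-15 + 17)/((20*12)) + c/c = 2/240 + 1 = 2*(1/240) + 1 = 1/120 + 1 = 121/120)
f - K((-202 + 87) - 206) = -487011 - 1*121/120 = -487011 - 121/120 = -58441441/120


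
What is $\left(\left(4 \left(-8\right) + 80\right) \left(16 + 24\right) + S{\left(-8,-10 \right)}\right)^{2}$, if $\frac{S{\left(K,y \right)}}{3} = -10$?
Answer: $3572100$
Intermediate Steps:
$S{\left(K,y \right)} = -30$ ($S{\left(K,y \right)} = 3 \left(-10\right) = -30$)
$\left(\left(4 \left(-8\right) + 80\right) \left(16 + 24\right) + S{\left(-8,-10 \right)}\right)^{2} = \left(\left(4 \left(-8\right) + 80\right) \left(16 + 24\right) - 30\right)^{2} = \left(\left(-32 + 80\right) 40 - 30\right)^{2} = \left(48 \cdot 40 - 30\right)^{2} = \left(1920 - 30\right)^{2} = 1890^{2} = 3572100$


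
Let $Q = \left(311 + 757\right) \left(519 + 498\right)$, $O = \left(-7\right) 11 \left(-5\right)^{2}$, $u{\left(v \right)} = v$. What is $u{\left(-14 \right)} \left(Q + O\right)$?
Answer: $-15179234$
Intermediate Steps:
$O = -1925$ ($O = \left(-77\right) 25 = -1925$)
$Q = 1086156$ ($Q = 1068 \cdot 1017 = 1086156$)
$u{\left(-14 \right)} \left(Q + O\right) = - 14 \left(1086156 - 1925\right) = \left(-14\right) 1084231 = -15179234$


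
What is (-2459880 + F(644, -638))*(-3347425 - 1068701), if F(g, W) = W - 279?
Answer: 10867189612422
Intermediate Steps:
F(g, W) = -279 + W
(-2459880 + F(644, -638))*(-3347425 - 1068701) = (-2459880 + (-279 - 638))*(-3347425 - 1068701) = (-2459880 - 917)*(-4416126) = -2460797*(-4416126) = 10867189612422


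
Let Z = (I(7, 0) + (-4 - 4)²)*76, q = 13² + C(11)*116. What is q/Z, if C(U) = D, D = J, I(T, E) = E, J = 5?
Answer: 749/4864 ≈ 0.15399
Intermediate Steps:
D = 5
C(U) = 5
q = 749 (q = 13² + 5*116 = 169 + 580 = 749)
Z = 4864 (Z = (0 + (-4 - 4)²)*76 = (0 + (-8)²)*76 = (0 + 64)*76 = 64*76 = 4864)
q/Z = 749/4864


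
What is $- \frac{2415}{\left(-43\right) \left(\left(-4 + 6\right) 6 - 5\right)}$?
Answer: $\frac{345}{43} \approx 8.0233$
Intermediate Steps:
$- \frac{2415}{\left(-43\right) \left(\left(-4 + 6\right) 6 - 5\right)} = - \frac{2415}{\left(-43\right) \left(2 \cdot 6 - 5\right)} = - \frac{2415}{\left(-43\right) \left(12 - 5\right)} = - \frac{2415}{\left(-43\right) 7} = - \frac{2415}{-301} = \left(-2415\right) \left(- \frac{1}{301}\right) = \frac{345}{43}$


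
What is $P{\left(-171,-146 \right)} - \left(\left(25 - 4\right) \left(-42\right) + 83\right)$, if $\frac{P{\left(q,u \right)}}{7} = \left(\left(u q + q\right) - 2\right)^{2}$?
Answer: $4302850742$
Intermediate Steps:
$P{\left(q,u \right)} = 7 \left(-2 + q + q u\right)^{2}$ ($P{\left(q,u \right)} = 7 \left(\left(u q + q\right) - 2\right)^{2} = 7 \left(\left(q u + q\right) - 2\right)^{2} = 7 \left(\left(q + q u\right) - 2\right)^{2} = 7 \left(-2 + q + q u\right)^{2}$)
$P{\left(-171,-146 \right)} - \left(\left(25 - 4\right) \left(-42\right) + 83\right) = 7 \left(-2 - 171 - -24966\right)^{2} - \left(\left(25 - 4\right) \left(-42\right) + 83\right) = 7 \left(-2 - 171 + 24966\right)^{2} - \left(21 \left(-42\right) + 83\right) = 7 \cdot 24793^{2} - \left(-882 + 83\right) = 7 \cdot 614692849 - -799 = 4302849943 + 799 = 4302850742$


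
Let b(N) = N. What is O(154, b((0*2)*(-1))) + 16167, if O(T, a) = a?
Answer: 16167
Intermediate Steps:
O(154, b((0*2)*(-1))) + 16167 = (0*2)*(-1) + 16167 = 0*(-1) + 16167 = 0 + 16167 = 16167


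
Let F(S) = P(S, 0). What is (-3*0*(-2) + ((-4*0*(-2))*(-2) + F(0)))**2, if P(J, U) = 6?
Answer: 36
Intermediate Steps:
F(S) = 6
(-3*0*(-2) + ((-4*0*(-2))*(-2) + F(0)))**2 = (-3*0*(-2) + ((-4*0*(-2))*(-2) + 6))**2 = (0*(-2) + ((0*(-2))*(-2) + 6))**2 = (0 + (0*(-2) + 6))**2 = (0 + (0 + 6))**2 = (0 + 6)**2 = 6**2 = 36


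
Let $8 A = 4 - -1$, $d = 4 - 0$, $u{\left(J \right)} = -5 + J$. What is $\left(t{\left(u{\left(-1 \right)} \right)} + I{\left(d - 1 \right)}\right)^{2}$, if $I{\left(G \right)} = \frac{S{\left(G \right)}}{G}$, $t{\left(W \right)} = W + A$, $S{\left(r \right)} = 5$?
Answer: $\frac{7921}{576} \approx 13.752$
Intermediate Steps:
$d = 4$ ($d = 4 + 0 = 4$)
$A = \frac{5}{8}$ ($A = \frac{4 - -1}{8} = \frac{4 + 1}{8} = \frac{1}{8} \cdot 5 = \frac{5}{8} \approx 0.625$)
$t{\left(W \right)} = \frac{5}{8} + W$ ($t{\left(W \right)} = W + \frac{5}{8} = \frac{5}{8} + W$)
$I{\left(G \right)} = \frac{5}{G}$
$\left(t{\left(u{\left(-1 \right)} \right)} + I{\left(d - 1 \right)}\right)^{2} = \left(\left(\frac{5}{8} - 6\right) + \frac{5}{4 - 1}\right)^{2} = \left(- \frac{43}{8} + \frac{5}{3}\right)^{2} = \left(- \frac{89}{24}\right)^{2} = \frac{7921}{576}$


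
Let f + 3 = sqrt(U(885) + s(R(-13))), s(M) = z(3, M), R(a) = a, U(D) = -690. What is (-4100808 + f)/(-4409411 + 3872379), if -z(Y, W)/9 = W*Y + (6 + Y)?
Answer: 4100811/537032 - I*sqrt(105)/268516 ≈ 7.6361 - 3.8161e-5*I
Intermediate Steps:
z(Y, W) = -54 - 9*Y - 9*W*Y (z(Y, W) = -9*(W*Y + (6 + Y)) = -9*(6 + Y + W*Y) = -54 - 9*Y - 9*W*Y)
s(M) = -81 - 27*M (s(M) = -54 - 9*3 - 9*M*3 = -54 - 27 - 27*M = -81 - 27*M)
f = -3 + 2*I*sqrt(105) (f = -3 + sqrt(-690 + (-81 - 27*(-13))) = -3 + sqrt(-690 + (-81 + 351)) = -3 + sqrt(-690 + 270) = -3 + sqrt(-420) = -3 + 2*I*sqrt(105) ≈ -3.0 + 20.494*I)
(-4100808 + f)/(-4409411 + 3872379) = (-4100808 + (-3 + 2*I*sqrt(105)))/(-4409411 + 3872379) = (-4100811 + 2*I*sqrt(105))/(-537032) = (-4100811 + 2*I*sqrt(105))*(-1/537032) = 4100811/537032 - I*sqrt(105)/268516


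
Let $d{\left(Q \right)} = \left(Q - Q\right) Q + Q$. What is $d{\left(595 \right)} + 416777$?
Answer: $417372$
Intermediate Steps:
$d{\left(Q \right)} = Q$ ($d{\left(Q \right)} = 0 Q + Q = 0 + Q = Q$)
$d{\left(595 \right)} + 416777 = 595 + 416777 = 417372$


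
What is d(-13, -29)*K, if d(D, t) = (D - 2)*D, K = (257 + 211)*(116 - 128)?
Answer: -1095120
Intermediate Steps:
K = -5616 (K = 468*(-12) = -5616)
d(D, t) = D*(-2 + D) (d(D, t) = (-2 + D)*D = D*(-2 + D))
d(-13, -29)*K = -13*(-2 - 13)*(-5616) = -13*(-15)*(-5616) = 195*(-5616) = -1095120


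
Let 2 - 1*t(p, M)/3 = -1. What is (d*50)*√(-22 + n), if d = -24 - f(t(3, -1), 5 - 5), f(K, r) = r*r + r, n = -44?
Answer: -1200*I*√66 ≈ -9748.8*I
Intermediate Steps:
t(p, M) = 9 (t(p, M) = 6 - 3*(-1) = 6 + 3 = 9)
f(K, r) = r + r² (f(K, r) = r² + r = r + r²)
d = -24 (d = -24 - (5 - 5)*(1 + (5 - 5)) = -24 - 0*(1 + 0) = -24 - 0 = -24 - 1*0 = -24 + 0 = -24)
(d*50)*√(-22 + n) = (-24*50)*√(-22 - 44) = -1200*I*√66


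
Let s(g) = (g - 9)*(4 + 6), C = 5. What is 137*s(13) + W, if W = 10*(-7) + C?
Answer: 5415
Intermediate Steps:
s(g) = -90 + 10*g (s(g) = (-9 + g)*10 = -90 + 10*g)
W = -65 (W = 10*(-7) + 5 = -70 + 5 = -65)
137*s(13) + W = 137*(-90 + 10*13) - 65 = 137*(-90 + 130) - 65 = 137*40 - 65 = 5480 - 65 = 5415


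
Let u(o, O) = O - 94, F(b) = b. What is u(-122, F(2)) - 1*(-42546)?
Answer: 42454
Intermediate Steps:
u(o, O) = -94 + O
u(-122, F(2)) - 1*(-42546) = (-94 + 2) - 1*(-42546) = -92 + 42546 = 42454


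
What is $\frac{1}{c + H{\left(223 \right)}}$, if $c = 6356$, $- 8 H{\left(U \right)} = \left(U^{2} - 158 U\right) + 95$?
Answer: $\frac{4}{18129} \approx 0.00022064$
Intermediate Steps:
$H{\left(U \right)} = - \frac{95}{8} - \frac{U^{2}}{8} + \frac{79 U}{4}$ ($H{\left(U \right)} = - \frac{\left(U^{2} - 158 U\right) + 95}{8} = - \frac{95 + U^{2} - 158 U}{8} = - \frac{95}{8} - \frac{U^{2}}{8} + \frac{79 U}{4}$)
$\frac{1}{c + H{\left(223 \right)}} = \frac{1}{6356 - \left(- \frac{35139}{8} + \frac{49729}{8}\right)} = \frac{1}{6356 - \frac{7295}{4}} = \frac{1}{\frac{18129}{4}} = \frac{4}{18129}$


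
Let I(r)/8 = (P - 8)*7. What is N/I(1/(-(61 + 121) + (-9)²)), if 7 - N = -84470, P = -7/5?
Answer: -422385/2632 ≈ -160.48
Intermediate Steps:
P = -7/5 (P = -7*⅕ = -7/5 ≈ -1.4000)
N = 84477 (N = 7 - 1*(-84470) = 7 + 84470 = 84477)
I(r) = -2632/5 (I(r) = 8*((-7/5 - 8)*7) = 8*(-47/5*7) = 8*(-329/5) = -2632/5)
N/I(1/(-(61 + 121) + (-9)²)) = 84477/(-2632/5) = 84477*(-5/2632) = -422385/2632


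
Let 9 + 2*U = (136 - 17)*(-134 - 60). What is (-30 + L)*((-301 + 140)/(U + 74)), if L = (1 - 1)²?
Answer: -3220/7649 ≈ -0.42097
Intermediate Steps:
U = -23095/2 (U = -9/2 + ((136 - 17)*(-134 - 60))/2 = -9/2 + (119*(-194))/2 = -9/2 + (½)*(-23086) = -9/2 - 11543 = -23095/2 ≈ -11548.)
L = 0 (L = 0² = 0)
(-30 + L)*((-301 + 140)/(U + 74)) = (-30 + 0)*((-301 + 140)/(-23095/2 + 74)) = -(-4830)/(-22947/2) = -(-4830)*(-2)/22947 = -30*322/22947 = -3220/7649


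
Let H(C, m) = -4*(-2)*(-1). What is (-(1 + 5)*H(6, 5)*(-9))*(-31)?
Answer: 13392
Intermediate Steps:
H(C, m) = -8 (H(C, m) = 8*(-1) = -8)
(-(1 + 5)*H(6, 5)*(-9))*(-31) = (-(1 + 5)*(-8)*(-9))*(-31) = (-6*(-8)*(-9))*(-31) = (-1*(-48)*(-9))*(-31) = (48*(-9))*(-31) = -432*(-31) = 13392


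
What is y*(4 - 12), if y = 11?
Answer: -88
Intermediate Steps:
y*(4 - 12) = 11*(4 - 12) = 11*(-8) = -88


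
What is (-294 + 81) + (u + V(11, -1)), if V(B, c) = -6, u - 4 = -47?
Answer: -262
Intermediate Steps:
u = -43 (u = 4 - 47 = -43)
(-294 + 81) + (u + V(11, -1)) = (-294 + 81) + (-43 - 6) = -213 - 49 = -262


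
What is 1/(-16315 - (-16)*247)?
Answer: -1/12363 ≈ -8.0887e-5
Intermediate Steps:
1/(-16315 - (-16)*247) = 1/(-16315 - 1*(-3952)) = 1/(-16315 + 3952) = 1/(-12363) = -1/12363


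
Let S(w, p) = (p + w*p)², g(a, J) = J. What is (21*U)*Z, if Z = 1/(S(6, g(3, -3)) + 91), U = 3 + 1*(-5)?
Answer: -3/38 ≈ -0.078947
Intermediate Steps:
U = -2 (U = 3 - 5 = -2)
S(w, p) = (p + p*w)²
Z = 1/532 (Z = 1/((-3)²*(1 + 6)² + 91) = 1/(9*7² + 91) = 1/(9*49 + 91) = 1/(441 + 91) = 1/532 ≈ 0.0018797)
(21*U)*Z = (21*(-2))*(1/532) = -42*1/532 = -3/38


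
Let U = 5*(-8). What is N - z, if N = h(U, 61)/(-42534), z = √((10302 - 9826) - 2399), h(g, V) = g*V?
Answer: 1220/21267 - I*√1923 ≈ 0.057366 - 43.852*I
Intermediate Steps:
U = -40
h(g, V) = V*g
z = I*√1923 (z = √(476 - 2399) = √(-1923) = I*√1923 ≈ 43.852*I)
N = 1220/21267 (N = (61*(-40))/(-42534) = -2440*(-1/42534) = 1220/21267 ≈ 0.057366)
N - z = 1220/21267 - I*√1923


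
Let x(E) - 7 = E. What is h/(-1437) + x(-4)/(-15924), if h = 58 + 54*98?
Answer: -28399237/7627596 ≈ -3.7232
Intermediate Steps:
h = 5350 (h = 58 + 5292 = 5350)
x(E) = 7 + E
h/(-1437) + x(-4)/(-15924) = 5350/(-1437) + (7 - 4)/(-15924) = 5350*(-1/1437) + 3*(-1/15924) = -5350/1437 - 1/5308 = -28399237/7627596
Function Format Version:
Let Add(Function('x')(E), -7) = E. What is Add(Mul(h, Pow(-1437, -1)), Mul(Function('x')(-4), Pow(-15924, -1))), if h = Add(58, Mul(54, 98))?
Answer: Rational(-28399237, 7627596) ≈ -3.7232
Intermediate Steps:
h = 5350 (h = Add(58, 5292) = 5350)
Function('x')(E) = Add(7, E)
Add(Mul(h, Pow(-1437, -1)), Mul(Function('x')(-4), Pow(-15924, -1))) = Add(Mul(5350, Pow(-1437, -1)), Mul(Add(7, -4), Pow(-15924, -1))) = Add(Mul(5350, Rational(-1, 1437)), Mul(3, Rational(-1, 15924))) = Add(Rational(-5350, 1437), Rational(-1, 5308)) = Rational(-28399237, 7627596)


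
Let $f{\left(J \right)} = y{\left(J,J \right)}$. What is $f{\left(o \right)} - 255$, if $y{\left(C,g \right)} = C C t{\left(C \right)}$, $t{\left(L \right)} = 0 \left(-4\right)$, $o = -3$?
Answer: $-255$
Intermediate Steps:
$t{\left(L \right)} = 0$
$y{\left(C,g \right)} = 0$ ($y{\left(C,g \right)} = C C 0 = C^{2} \cdot 0 = 0$)
$f{\left(J \right)} = 0$
$f{\left(o \right)} - 255 = 0 - 255 = -255$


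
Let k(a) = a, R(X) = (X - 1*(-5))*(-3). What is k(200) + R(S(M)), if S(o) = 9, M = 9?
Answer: 158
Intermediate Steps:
R(X) = -15 - 3*X (R(X) = (X + 5)*(-3) = (5 + X)*(-3) = -15 - 3*X)
k(200) + R(S(M)) = 200 + (-15 - 3*9) = 200 + (-15 - 27) = 200 - 42 = 158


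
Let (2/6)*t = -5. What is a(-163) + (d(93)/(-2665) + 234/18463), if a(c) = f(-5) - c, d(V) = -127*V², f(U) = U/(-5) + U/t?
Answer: 85099942612/147611685 ≈ 576.51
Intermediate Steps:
t = -15 (t = 3*(-5) = -15)
f(U) = -4*U/15 (f(U) = U/(-5) + U/(-15) = U*(-⅕) + U*(-1/15) = -U/5 - U/15 = -4*U/15)
a(c) = 4/3 - c (a(c) = -4/15*(-5) - c = 4/3 - c)
a(-163) + (d(93)/(-2665) + 234/18463) = (4/3 - 1*(-163)) + (-127*93²/(-2665) + 234/18463) = (4/3 + 163) + (-127*8649*(-1/2665) + 234*(1/18463)) = 493/3 + (-1098423*(-1/2665) + 234/18463) = 493/3 + (1098423/2665 + 234/18463) = 493/3 + 20280807459/49203895 = 85099942612/147611685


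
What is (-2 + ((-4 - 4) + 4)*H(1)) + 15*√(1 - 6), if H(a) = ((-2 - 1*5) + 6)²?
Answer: -6 + 15*I*√5 ≈ -6.0 + 33.541*I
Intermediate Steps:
H(a) = 1 (H(a) = ((-2 - 5) + 6)² = (-7 + 6)² = (-1)² = 1)
(-2 + ((-4 - 4) + 4)*H(1)) + 15*√(1 - 6) = (-2 + ((-4 - 4) + 4)*1) + 15*√(1 - 6) = (-2 + (-8 + 4)*1) + 15*√(-5) = (-2 - 4*1) + 15*(I*√5) = (-2 - 4) + 15*I*√5 = -6 + 15*I*√5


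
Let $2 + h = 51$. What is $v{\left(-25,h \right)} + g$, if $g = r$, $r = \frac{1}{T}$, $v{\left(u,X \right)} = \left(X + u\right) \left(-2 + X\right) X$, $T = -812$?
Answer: $\frac{44880863}{812} \approx 55272.0$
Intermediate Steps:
$h = 49$ ($h = -2 + 51 = 49$)
$v{\left(u,X \right)} = X \left(-2 + X\right) \left(X + u\right)$ ($v{\left(u,X \right)} = \left(-2 + X\right) \left(X + u\right) X = X \left(-2 + X\right) \left(X + u\right)$)
$r = - \frac{1}{812}$ ($r = \frac{1}{-812} = - \frac{1}{812} \approx -0.0012315$)
$g = - \frac{1}{812} \approx -0.0012315$
$v{\left(-25,h \right)} + g = 49 \left(49^{2} - 98 - -50 + 49 \left(-25\right)\right) - \frac{1}{812} = 49 \left(2401 - 98 + 50 - 1225\right) - \frac{1}{812} = 49 \cdot 1128 - \frac{1}{812} = 55272 - \frac{1}{812} = \frac{44880863}{812}$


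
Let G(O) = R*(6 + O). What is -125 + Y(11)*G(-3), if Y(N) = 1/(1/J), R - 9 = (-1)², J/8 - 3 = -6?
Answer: -845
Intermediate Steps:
J = -24 (J = 24 + 8*(-6) = 24 - 48 = -24)
R = 10 (R = 9 + (-1)² = 9 + 1 = 10)
Y(N) = -24 (Y(N) = 1/(1/(-24)) = 1/(-1/24) = -24)
G(O) = 60 + 10*O (G(O) = 10*(6 + O) = 60 + 10*O)
-125 + Y(11)*G(-3) = -125 - 24*(60 + 10*(-3)) = -125 - 24*(60 - 30) = -125 - 24*30 = -125 - 720 = -845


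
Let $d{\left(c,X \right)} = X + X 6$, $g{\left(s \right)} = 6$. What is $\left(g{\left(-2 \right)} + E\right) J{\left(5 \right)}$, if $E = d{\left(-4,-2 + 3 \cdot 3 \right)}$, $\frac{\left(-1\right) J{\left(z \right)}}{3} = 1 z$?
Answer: $-825$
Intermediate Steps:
$J{\left(z \right)} = - 3 z$ ($J{\left(z \right)} = - 3 \cdot 1 z = - 3 z$)
$d{\left(c,X \right)} = 7 X$ ($d{\left(c,X \right)} = X + 6 X = 7 X$)
$E = 49$ ($E = 7 \left(-2 + 3 \cdot 3\right) = 7 \left(-2 + 9\right) = 7 \cdot 7 = 49$)
$\left(g{\left(-2 \right)} + E\right) J{\left(5 \right)} = \left(6 + 49\right) \left(\left(-3\right) 5\right) = 55 \left(-15\right) = -825$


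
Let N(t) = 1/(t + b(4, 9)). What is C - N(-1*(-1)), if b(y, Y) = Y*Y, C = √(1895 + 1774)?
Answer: -1/82 + √3669 ≈ 60.560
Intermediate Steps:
C = √3669 ≈ 60.572
b(y, Y) = Y²
N(t) = 1/(81 + t) (N(t) = 1/(t + 9²) = 1/(t + 81) = 1/(81 + t))
C - N(-1*(-1)) = √3669 - 1/(81 - 1*(-1)) = √3669 - 1/(81 + 1) = √3669 - 1/82 = -1/82 + √3669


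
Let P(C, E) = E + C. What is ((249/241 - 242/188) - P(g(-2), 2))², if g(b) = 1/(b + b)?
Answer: 8244458401/2052814864 ≈ 4.0162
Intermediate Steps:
g(b) = 1/(2*b)
P(C, E) = C + E
((249/241 - 242/188) - P(g(-2), 2))² = ((249/241 - 242/188) - ((½)/(-2) + 2))² = ((249*(1/241) - 242*1/188) - ((½)*(-½) + 2))² = ((249/241 - 121/94) - (-¼ + 2))² = (-5755/22654 - 1*7/4)² = (-5755/22654 - 7/4)² = (-90799/45308)² = 8244458401/2052814864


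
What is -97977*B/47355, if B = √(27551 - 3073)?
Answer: -2969*√24478/1435 ≈ -323.70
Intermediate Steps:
B = √24478 ≈ 156.45
-97977*B/47355 = -97977*√24478/47355 = -97977*√24478*(1/47355) = -2969*√24478/1435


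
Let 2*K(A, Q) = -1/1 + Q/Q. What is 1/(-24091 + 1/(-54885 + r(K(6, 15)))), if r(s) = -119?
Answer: -55004/1325101365 ≈ -4.1509e-5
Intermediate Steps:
K(A, Q) = 0 (K(A, Q) = (-1/1 + Q/Q)/2 = (-1*1 + 1)/2 = (-1 + 1)/2 = (½)*0 = 0)
1/(-24091 + 1/(-54885 + r(K(6, 15)))) = 1/(-24091 + 1/(-54885 - 119)) = 1/(-24091 + 1/(-55004)) = 1/(-24091 - 1/55004) = 1/(-1325101365/55004) = -55004/1325101365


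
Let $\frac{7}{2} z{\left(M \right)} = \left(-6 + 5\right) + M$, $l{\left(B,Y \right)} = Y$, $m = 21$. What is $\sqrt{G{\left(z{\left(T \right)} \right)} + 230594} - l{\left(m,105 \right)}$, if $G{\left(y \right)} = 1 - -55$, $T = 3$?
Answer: $-105 + 5 \sqrt{9226} \approx 375.26$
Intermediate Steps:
$z{\left(M \right)} = - \frac{2}{7} + \frac{2 M}{7}$ ($z{\left(M \right)} = \frac{2 \left(\left(-6 + 5\right) + M\right)}{7} = \frac{2 \left(-1 + M\right)}{7} = - \frac{2}{7} + \frac{2 M}{7}$)
$G{\left(y \right)} = 56$ ($G{\left(y \right)} = 1 + 55 = 56$)
$\sqrt{G{\left(z{\left(T \right)} \right)} + 230594} - l{\left(m,105 \right)} = \sqrt{56 + 230594} - 105 = \sqrt{230650} - 105 = 5 \sqrt{9226} - 105 = -105 + 5 \sqrt{9226}$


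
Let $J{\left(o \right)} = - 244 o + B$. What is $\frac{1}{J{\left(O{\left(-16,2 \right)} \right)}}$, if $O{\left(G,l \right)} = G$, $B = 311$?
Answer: $\frac{1}{4215} \approx 0.00023725$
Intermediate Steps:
$J{\left(o \right)} = 311 - 244 o$ ($J{\left(o \right)} = - 244 o + 311 = 311 - 244 o$)
$\frac{1}{J{\left(O{\left(-16,2 \right)} \right)}} = \frac{1}{311 - -3904} = \frac{1}{311 + 3904} = \frac{1}{4215}$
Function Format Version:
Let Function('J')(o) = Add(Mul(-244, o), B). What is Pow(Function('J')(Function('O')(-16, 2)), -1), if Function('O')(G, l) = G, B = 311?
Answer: Rational(1, 4215) ≈ 0.00023725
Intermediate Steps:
Function('J')(o) = Add(311, Mul(-244, o)) (Function('J')(o) = Add(Mul(-244, o), 311) = Add(311, Mul(-244, o)))
Pow(Function('J')(Function('O')(-16, 2)), -1) = Pow(Add(311, Mul(-244, -16)), -1) = Pow(Add(311, 3904), -1) = Pow(4215, -1) = Rational(1, 4215)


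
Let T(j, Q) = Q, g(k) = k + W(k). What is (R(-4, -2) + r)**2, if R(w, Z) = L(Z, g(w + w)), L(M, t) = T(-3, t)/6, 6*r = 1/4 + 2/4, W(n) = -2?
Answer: 1369/576 ≈ 2.3767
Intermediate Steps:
r = 1/8 (r = (1/4 + 2/4)/6 = (1*(1/4) + 2*(1/4))/6 = (1/4 + 1/2)/6 = (1/6)*(3/4) = 1/8 ≈ 0.12500)
g(k) = -2 + k (g(k) = k - 2 = -2 + k)
L(M, t) = t/6
R(w, Z) = -1/3 + w/3 (R(w, Z) = (-2 + (w + w))/6 = (-2 + 2*w)/6 = -1/3 + w/3)
(R(-4, -2) + r)**2 = ((-1/3 + (1/3)*(-4)) + 1/8)**2 = ((-1/3 - 4/3) + 1/8)**2 = (-5/3 + 1/8)**2 = (-37/24)**2 = 1369/576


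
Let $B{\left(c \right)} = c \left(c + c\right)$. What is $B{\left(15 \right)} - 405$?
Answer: $45$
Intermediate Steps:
$B{\left(c \right)} = 2 c^{2}$ ($B{\left(c \right)} = c 2 c = 2 c^{2}$)
$B{\left(15 \right)} - 405 = 2 \cdot 15^{2} - 405 = 2 \cdot 225 - 405 = 450 - 405 = 45$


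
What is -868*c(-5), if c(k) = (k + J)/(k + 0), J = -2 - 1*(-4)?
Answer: -2604/5 ≈ -520.80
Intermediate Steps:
J = 2 (J = -2 + 4 = 2)
c(k) = (2 + k)/k (c(k) = (k + 2)/(k + 0) = (2 + k)/k)
-868*c(-5) = -868*(2 - 5)/(-5) = -(-868)*(-3)/5 = -868*⅗ = -2604/5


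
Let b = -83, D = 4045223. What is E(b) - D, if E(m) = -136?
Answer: -4045359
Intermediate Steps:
E(b) - D = -136 - 1*4045223 = -136 - 4045223 = -4045359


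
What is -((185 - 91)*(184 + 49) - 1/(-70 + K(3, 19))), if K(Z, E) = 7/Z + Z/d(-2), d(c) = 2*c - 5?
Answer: -1489337/68 ≈ -21902.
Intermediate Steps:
d(c) = -5 + 2*c
K(Z, E) = 7/Z - Z/9 (K(Z, E) = 7/Z + Z/(-5 + 2*(-2)) = 7/Z + Z/(-5 - 4) = 7/Z + Z/(-9) = 7/Z + Z*(-1/9) = 7/Z - Z/9)
-((185 - 91)*(184 + 49) - 1/(-70 + K(3, 19))) = -((185 - 91)*(184 + 49) - 1/(-70 + (7/3 - 1/9*3))) = -(94*233 - 1/(-70 + (7*(1/3) - 1/3))) = -(21902 - 1/(-70 + (7/3 - 1/3))) = -(21902 - 1/(-70 + 2)) = -(21902 - 1/(-68)) = -(21902 - 1*(-1/68)) = -(21902 + 1/68) = -1*1489337/68 = -1489337/68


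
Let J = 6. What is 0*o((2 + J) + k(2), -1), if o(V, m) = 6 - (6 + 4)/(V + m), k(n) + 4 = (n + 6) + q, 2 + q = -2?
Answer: 0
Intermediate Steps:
q = -4 (q = -2 - 2 = -4)
k(n) = -2 + n (k(n) = -4 + ((n + 6) - 4) = -4 + ((6 + n) - 4) = -4 + (2 + n) = -2 + n)
o(V, m) = 6 - 10/(V + m)
0*o((2 + J) + k(2), -1) = 0*(2*(-5 + 3*((2 + 6) + (-2 + 2)) + 3*(-1))/(((2 + 6) + (-2 + 2)) - 1)) = 0*(2*(-5 + 3*(8 + 0) - 3)/((8 + 0) - 1)) = 0*(2*(-5 + 3*8 - 3)/(8 - 1)) = 0*(2*(-5 + 24 - 3)/7) = 0*(2*(1/7)*16) = 0*(32/7) = 0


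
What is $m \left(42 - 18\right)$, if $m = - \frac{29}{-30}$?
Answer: $\frac{116}{5} \approx 23.2$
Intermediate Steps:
$m = \frac{29}{30}$ ($m = \left(-29\right) \left(- \frac{1}{30}\right) = \frac{29}{30} \approx 0.96667$)
$m \left(42 - 18\right) = \frac{29 \left(42 - 18\right)}{30} = \frac{29}{30} \cdot 24 = \frac{116}{5}$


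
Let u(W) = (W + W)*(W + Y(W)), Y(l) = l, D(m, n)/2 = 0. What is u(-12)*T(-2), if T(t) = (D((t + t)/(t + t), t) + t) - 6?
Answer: -4608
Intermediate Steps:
D(m, n) = 0 (D(m, n) = 2*0 = 0)
T(t) = -6 + t (T(t) = (0 + t) - 6 = t - 6 = -6 + t)
u(W) = 4*W**2 (u(W) = (W + W)*(W + W) = (2*W)*(2*W) = 4*W**2)
u(-12)*T(-2) = (4*(-12)**2)*(-6 - 2) = (4*144)*(-8) = 576*(-8) = -4608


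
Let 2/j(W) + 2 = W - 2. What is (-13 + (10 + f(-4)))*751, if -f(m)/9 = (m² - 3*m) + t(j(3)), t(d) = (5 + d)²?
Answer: -252336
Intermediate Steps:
j(W) = 2/(-4 + W) (j(W) = 2/(-2 + (W - 2)) = 2/(-2 + (-2 + W)) = 2/(-4 + W))
f(m) = -81 - 9*m² + 27*m (f(m) = -9*((m² - 3*m) + (5 + 2/(-4 + 3))²) = -9*((m² - 3*m) + (5 + 2/(-1))²) = -9*((m² - 3*m) + (5 + 2*(-1))²) = -9*((m² - 3*m) + (5 - 2)²) = -9*((m² - 3*m) + 3²) = -9*((m² - 3*m) + 9) = -9*(9 + m² - 3*m) = -81 - 9*m² + 27*m)
(-13 + (10 + f(-4)))*751 = (-13 + (10 + (-81 - 9*(-4)² + 27*(-4))))*751 = (-13 + (10 + (-81 - 9*16 - 108)))*751 = (-13 + (10 + (-81 - 144 - 108)))*751 = (-13 + (10 - 333))*751 = (-13 - 323)*751 = -336*751 = -252336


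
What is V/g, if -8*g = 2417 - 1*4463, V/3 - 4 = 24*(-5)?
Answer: -464/341 ≈ -1.3607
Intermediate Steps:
V = -348 (V = 12 + 3*(24*(-5)) = 12 + 3*(-120) = 12 - 360 = -348)
g = 1023/4 (g = -(2417 - 1*4463)/8 = -(2417 - 4463)/8 = -1/8*(-2046) = 1023/4 ≈ 255.75)
V/g = -348/1023/4 = -348*4/1023 = -464/341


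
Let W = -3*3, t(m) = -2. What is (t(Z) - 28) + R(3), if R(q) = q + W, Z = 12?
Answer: -36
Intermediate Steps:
W = -9
R(q) = -9 + q (R(q) = q - 9 = -9 + q)
(t(Z) - 28) + R(3) = (-2 - 28) + (-9 + 3) = -30 - 6 = -36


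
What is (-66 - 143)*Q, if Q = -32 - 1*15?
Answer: 9823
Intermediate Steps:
Q = -47 (Q = -32 - 15 = -47)
(-66 - 143)*Q = (-66 - 143)*(-47) = -209*(-47) = 9823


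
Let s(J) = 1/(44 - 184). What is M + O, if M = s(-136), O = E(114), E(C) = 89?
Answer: 12459/140 ≈ 88.993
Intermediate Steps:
O = 89
s(J) = -1/140 (s(J) = 1/(-140) = -1/140)
M = -1/140 ≈ -0.0071429
M + O = -1/140 + 89 = 12459/140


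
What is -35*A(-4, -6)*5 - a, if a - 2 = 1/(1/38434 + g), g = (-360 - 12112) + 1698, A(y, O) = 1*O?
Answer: 433964173354/414087915 ≈ 1048.0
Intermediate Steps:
A(y, O) = O
g = -10774 (g = -12472 + 1698 = -10774)
a = 828137396/414087915 (a = 2 + 1/(1/38434 - 10774) = 2 + 1/(-414087915/38434) = 2 - 38434/414087915 = 828137396/414087915 ≈ 1.9999)
-35*A(-4, -6)*5 - a = -35*(-6)*5 - 1*828137396/414087915 = 210*5 - 828137396/414087915 = 1050 - 828137396/414087915 = 433964173354/414087915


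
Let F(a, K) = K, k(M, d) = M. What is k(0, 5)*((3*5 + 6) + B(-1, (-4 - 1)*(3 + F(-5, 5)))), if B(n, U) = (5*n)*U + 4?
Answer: 0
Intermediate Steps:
B(n, U) = 4 + 5*U*n (B(n, U) = 5*U*n + 4 = 4 + 5*U*n)
k(0, 5)*((3*5 + 6) + B(-1, (-4 - 1)*(3 + F(-5, 5)))) = 0*((3*5 + 6) + (4 + 5*((-4 - 1)*(3 + 5))*(-1))) = 0*((15 + 6) + (4 + 5*(-5*8)*(-1))) = 0*(21 + (4 + 5*(-40)*(-1))) = 0*(21 + (4 + 200)) = 0*(21 + 204) = 0*225 = 0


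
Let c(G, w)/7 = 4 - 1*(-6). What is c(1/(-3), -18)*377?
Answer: 26390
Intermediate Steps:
c(G, w) = 70 (c(G, w) = 7*(4 - 1*(-6)) = 7*(4 + 6) = 7*10 = 70)
c(1/(-3), -18)*377 = 70*377 = 26390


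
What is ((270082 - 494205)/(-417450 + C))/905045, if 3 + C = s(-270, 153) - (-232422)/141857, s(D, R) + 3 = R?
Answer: 31793416411/53576056790711205 ≈ 5.9343e-7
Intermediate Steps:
s(D, R) = -3 + R
C = 21085401/141857 (C = -3 + ((-3 + 153) - (-232422)/141857) = -3 + (150 - (-232422)/141857) = -3 + (150 - 1*(-232422/141857)) = -3 + (150 + 232422/141857) = -3 + 21510972/141857 = 21085401/141857 ≈ 148.64)
((270082 - 494205)/(-417450 + C))/905045 = ((270082 - 494205)/(-417450 + 21085401/141857))/905045 = -224123/(-59197119249/141857)*(1/905045) = -224123*(-141857/59197119249)*(1/905045) = (31793416411/59197119249)*(1/905045) = 31793416411/53576056790711205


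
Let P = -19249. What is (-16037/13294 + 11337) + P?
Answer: -105198165/13294 ≈ -7913.2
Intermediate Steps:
(-16037/13294 + 11337) + P = (-16037/13294 + 11337) - 19249 = 150698041/13294 - 19249 = -105198165/13294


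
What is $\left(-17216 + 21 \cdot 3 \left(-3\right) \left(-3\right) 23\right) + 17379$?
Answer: $13204$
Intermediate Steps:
$\left(-17216 + 21 \cdot 3 \left(-3\right) \left(-3\right) 23\right) + 17379 = \left(-17216 + 21 \left(\left(-9\right) \left(-3\right)\right) 23\right) + 17379 = \left(-17216 + 21 \cdot 27 \cdot 23\right) + 17379 = \left(-17216 + 567 \cdot 23\right) + 17379 = \left(-17216 + 13041\right) + 17379 = -4175 + 17379 = 13204$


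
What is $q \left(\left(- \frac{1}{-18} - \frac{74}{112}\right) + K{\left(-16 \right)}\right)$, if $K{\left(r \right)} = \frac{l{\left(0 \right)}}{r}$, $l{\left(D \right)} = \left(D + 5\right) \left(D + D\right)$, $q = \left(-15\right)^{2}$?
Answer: $- \frac{7625}{56} \approx -136.16$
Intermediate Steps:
$q = 225$
$l{\left(D \right)} = 2 D \left(5 + D\right)$ ($l{\left(D \right)} = \left(5 + D\right) 2 D = 2 D \left(5 + D\right)$)
$K{\left(r \right)} = 0$ ($K{\left(r \right)} = \frac{2 \cdot 0 \left(5 + 0\right)}{r} = \frac{2 \cdot 0 \cdot 5}{r} = \frac{0}{r} = 0$)
$q \left(\left(- \frac{1}{-18} - \frac{74}{112}\right) + K{\left(-16 \right)}\right) = 225 \left(\left(- \frac{1}{-18} - \frac{74}{112}\right) + 0\right) = 225 \left(\left(\left(-1\right) \left(- \frac{1}{18}\right) - \frac{37}{56}\right) + 0\right) = 225 \left(\left(\frac{1}{18} - \frac{37}{56}\right) + 0\right) = 225 \left(- \frac{305}{504} + 0\right) = 225 \left(- \frac{305}{504}\right) = - \frac{7625}{56}$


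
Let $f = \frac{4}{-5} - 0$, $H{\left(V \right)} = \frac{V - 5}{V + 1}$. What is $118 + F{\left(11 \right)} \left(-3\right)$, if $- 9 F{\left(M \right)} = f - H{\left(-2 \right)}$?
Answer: $\frac{577}{5} \approx 115.4$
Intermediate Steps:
$H{\left(V \right)} = \frac{-5 + V}{1 + V}$
$f = - \frac{4}{5}$ ($f = 4 \left(- \frac{1}{5}\right) + 0 = - \frac{4}{5} + 0 = - \frac{4}{5} \approx -0.8$)
$F{\left(M \right)} = \frac{13}{15}$ ($F{\left(M \right)} = - \frac{- \frac{4}{5} - \frac{-5 - 2}{1 - 2}}{9} = - \frac{- \frac{4}{5} - \frac{1}{-1} \left(-7\right)}{9} = - \frac{- \frac{4}{5} - \left(-1\right) \left(-7\right)}{9} = - \frac{- \frac{4}{5} - 7}{9} = \left(- \frac{1}{9}\right) \left(- \frac{39}{5}\right) = \frac{13}{15}$)
$118 + F{\left(11 \right)} \left(-3\right) = 118 + \frac{13}{15} \left(-3\right) = 118 - \frac{13}{5} = \frac{577}{5}$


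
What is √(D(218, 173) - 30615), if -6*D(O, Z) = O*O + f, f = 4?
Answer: I*√346827/3 ≈ 196.31*I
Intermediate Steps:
D(O, Z) = -⅔ - O²/6 (D(O, Z) = -(O*O + 4)/6 = -(O² + 4)/6 = -(4 + O²)/6 = -⅔ - O²/6)
√(D(218, 173) - 30615) = √((-⅔ - ⅙*218²) - 30615) = √((-⅔ - ⅙*47524) - 30615) = √((-⅔ - 23762/3) - 30615) = √(-23764/3 - 30615) = √(-115609/3) = I*√346827/3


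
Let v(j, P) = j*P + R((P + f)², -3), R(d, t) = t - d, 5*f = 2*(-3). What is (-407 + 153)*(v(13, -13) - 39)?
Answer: 2620264/25 ≈ 1.0481e+5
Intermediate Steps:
f = -6/5 (f = (2*(-3))/5 = (⅕)*(-6) = -6/5 ≈ -1.2000)
v(j, P) = -3 - (-6/5 + P)² + P*j (v(j, P) = j*P + (-3 - (P - 6/5)²) = P*j + (-3 - (-6/5 + P)²) = -3 - (-6/5 + P)² + P*j)
(-407 + 153)*(v(13, -13) - 39) = (-407 + 153)*((-3 - (-6 + 5*(-13))²/25 - 13*13) - 39) = -254*((-3 - (-6 - 65)²/25 - 169) - 39) = -254*((-3 - 1/25*(-71)² - 169) - 39) = -254*((-3 - 1/25*5041 - 169) - 39) = -254*((-3 - 5041/25 - 169) - 39) = -254*(-9341/25 - 39) = -254*(-10316/25) = 2620264/25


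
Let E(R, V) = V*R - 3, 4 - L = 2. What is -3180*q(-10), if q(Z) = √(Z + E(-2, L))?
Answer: -3180*I*√17 ≈ -13111.0*I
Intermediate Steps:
L = 2 (L = 4 - 1*2 = 4 - 2 = 2)
E(R, V) = -3 + R*V (E(R, V) = R*V - 3 = -3 + R*V)
q(Z) = √(-7 + Z) (q(Z) = √(Z + (-3 - 2*2)) = √(Z + (-3 - 4)) = √(Z - 7) = √(-7 + Z))
-3180*q(-10) = -3180*√(-7 - 10) = -3180*I*√17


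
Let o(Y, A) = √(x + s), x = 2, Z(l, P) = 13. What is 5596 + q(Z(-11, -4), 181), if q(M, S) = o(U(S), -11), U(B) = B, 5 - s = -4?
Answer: 5596 + √11 ≈ 5599.3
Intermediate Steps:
s = 9 (s = 5 - 1*(-4) = 5 + 4 = 9)
o(Y, A) = √11 (o(Y, A) = √(2 + 9) = √11)
q(M, S) = √11
5596 + q(Z(-11, -4), 181) = 5596 + √11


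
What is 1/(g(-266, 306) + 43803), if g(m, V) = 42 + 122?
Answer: 1/43967 ≈ 2.2744e-5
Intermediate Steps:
g(m, V) = 164
1/(g(-266, 306) + 43803) = 1/(164 + 43803) = 1/43967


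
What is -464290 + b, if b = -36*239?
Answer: -472894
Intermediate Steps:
b = -8604
-464290 + b = -464290 - 8604 = -472894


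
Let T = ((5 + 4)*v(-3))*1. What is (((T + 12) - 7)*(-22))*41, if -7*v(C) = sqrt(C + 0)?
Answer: -4510 + 8118*I*sqrt(3)/7 ≈ -4510.0 + 2008.7*I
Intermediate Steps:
v(C) = -sqrt(C)/7 (v(C) = -sqrt(C + 0)/7 = -sqrt(C)/7)
T = -9*I*sqrt(3)/7 (T = ((5 + 4)*(-I*sqrt(3)/7))*1 = (9*(-I*sqrt(3)/7))*1 = -9*I*sqrt(3)/7*1 = -9*I*sqrt(3)/7 ≈ -2.2269*I)
(((T + 12) - 7)*(-22))*41 = (((-9*I*sqrt(3)/7 + 12) - 7)*(-22))*41 = (((12 - 9*I*sqrt(3)/7) - 7)*(-22))*41 = ((5 - 9*I*sqrt(3)/7)*(-22))*41 = (-110 + 198*I*sqrt(3)/7)*41 = -4510 + 8118*I*sqrt(3)/7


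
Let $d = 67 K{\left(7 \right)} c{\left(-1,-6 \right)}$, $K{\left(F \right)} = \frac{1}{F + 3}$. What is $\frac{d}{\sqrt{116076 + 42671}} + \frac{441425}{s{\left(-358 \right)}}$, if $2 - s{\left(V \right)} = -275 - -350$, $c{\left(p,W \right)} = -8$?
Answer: $- \frac{441425}{73} - \frac{268 \sqrt{158747}}{793735} \approx -6047.1$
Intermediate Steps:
$K{\left(F \right)} = \frac{1}{3 + F}$
$d = - \frac{268}{5}$ ($d = \frac{67}{3 + 7} \left(-8\right) = \frac{67}{10} \left(-8\right) = - \frac{268}{5} \approx -53.6$)
$s{\left(V \right)} = -73$ ($s{\left(V \right)} = 2 - \left(-275 - -350\right) = 2 - \left(-275 + 350\right) = 2 - 75 = -73$)
$\frac{d}{\sqrt{116076 + 42671}} + \frac{441425}{s{\left(-358 \right)}} = - \frac{268}{5 \sqrt{116076 + 42671}} + \frac{441425}{-73} = - \frac{268}{5 \sqrt{158747}} + 441425 \left(- \frac{1}{73}\right) = - \frac{268 \frac{\sqrt{158747}}{158747}}{5} - \frac{441425}{73} = - \frac{268 \sqrt{158747}}{793735} - \frac{441425}{73} = - \frac{441425}{73} - \frac{268 \sqrt{158747}}{793735}$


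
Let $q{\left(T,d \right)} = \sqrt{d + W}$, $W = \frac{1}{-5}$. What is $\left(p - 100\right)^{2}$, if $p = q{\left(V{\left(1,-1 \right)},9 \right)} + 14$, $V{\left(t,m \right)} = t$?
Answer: $\frac{37024}{5} - \frac{344 \sqrt{55}}{5} \approx 6894.6$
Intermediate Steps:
$W = - \frac{1}{5} \approx -0.2$
$q{\left(T,d \right)} = \sqrt{- \frac{1}{5} + d}$ ($q{\left(T,d \right)} = \sqrt{d - \frac{1}{5}} = \sqrt{- \frac{1}{5} + d}$)
$p = 14 + \frac{2 \sqrt{55}}{5}$ ($p = \frac{\sqrt{-5 + 25 \cdot 9}}{5} + 14 = \frac{\sqrt{-5 + 225}}{5} + 14 = \frac{\sqrt{220}}{5} + 14 = \frac{2 \sqrt{55}}{5} + 14 = 14 + \frac{2 \sqrt{55}}{5} \approx 16.966$)
$\left(p - 100\right)^{2} = \left(\left(14 + \frac{2 \sqrt{55}}{5}\right) - 100\right)^{2} = \left(-86 + \frac{2 \sqrt{55}}{5}\right)^{2}$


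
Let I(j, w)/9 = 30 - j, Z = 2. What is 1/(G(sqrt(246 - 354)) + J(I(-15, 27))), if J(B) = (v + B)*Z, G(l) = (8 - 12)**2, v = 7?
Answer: 1/840 ≈ 0.0011905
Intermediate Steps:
I(j, w) = 270 - 9*j (I(j, w) = 9*(30 - j) = 270 - 9*j)
G(l) = 16 (G(l) = (-4)**2 = 16)
J(B) = 14 + 2*B (J(B) = (7 + B)*2 = 14 + 2*B)
1/(G(sqrt(246 - 354)) + J(I(-15, 27))) = 1/(16 + (14 + 2*(270 - 9*(-15)))) = 1/(16 + (14 + 2*(270 + 135))) = 1/(16 + (14 + 2*405)) = 1/(16 + (14 + 810)) = 1/(16 + 824) = 1/840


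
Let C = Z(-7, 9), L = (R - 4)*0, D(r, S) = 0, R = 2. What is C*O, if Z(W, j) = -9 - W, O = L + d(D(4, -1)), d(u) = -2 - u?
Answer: 4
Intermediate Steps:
L = 0 (L = (2 - 4)*0 = -2*0 = 0)
O = -2 (O = 0 + (-2 - 1*0) = 0 + (-2 + 0) = 0 - 2 = -2)
C = -2 (C = -9 - 1*(-7) = -9 + 7 = -2)
C*O = -2*(-2) = 4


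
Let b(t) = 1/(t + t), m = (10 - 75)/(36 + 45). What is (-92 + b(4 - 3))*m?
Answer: 3965/54 ≈ 73.426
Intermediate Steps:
m = -65/81 ≈ -0.80247
b(t) = 1/(2*t)
(-92 + b(4 - 3))*m = (-92 + 1/(2*(4 - 3)))*(-65/81) = (-92 + (1/2)/1)*(-65/81) = (-92 + (1/2)*1)*(-65/81) = (-92 + 1/2)*(-65/81) = -183/2*(-65/81) = 3965/54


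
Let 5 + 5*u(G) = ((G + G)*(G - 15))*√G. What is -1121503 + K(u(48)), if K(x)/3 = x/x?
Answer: -1121500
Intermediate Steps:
u(G) = -1 + 2*G^(3/2)*(-15 + G)/5 (u(G) = -1 + (((G + G)*(G - 15))*√G)/5 = -1 + (((2*G)*(-15 + G))*√G)/5 = -1 + ((2*G*(-15 + G))*√G)/5 = -1 + (2*G^(3/2)*(-15 + G))/5 = -1 + 2*G^(3/2)*(-15 + G)/5)
K(x) = 3 (K(x) = 3*(x/x) = 3*1 = 3)
-1121503 + K(u(48)) = -1121503 + 3 = -1121500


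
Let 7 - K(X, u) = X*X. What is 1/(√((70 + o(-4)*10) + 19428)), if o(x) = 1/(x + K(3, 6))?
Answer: √175467/58489 ≈ 0.0071618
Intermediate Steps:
K(X, u) = 7 - X² (K(X, u) = 7 - X*X = 7 - X²)
o(x) = 1/(-2 + x) (o(x) = 1/(x + (7 - 1*3²)) = 1/(x + (7 - 1*9)) = 1/(x + (7 - 9)) = 1/(x - 2) = 1/(-2 + x))
1/(√((70 + o(-4)*10) + 19428)) = 1/(√((70 + 10/(-2 - 4)) + 19428)) = 1/(√((70 + 10/(-6)) + 19428)) = 1/(√((70 - ⅙*10) + 19428)) = 1/(√((70 - 5/3) + 19428)) = 1/(√(205/3 + 19428)) = 1/(√(58489/3)) = 1/(√175467/3) = √175467/58489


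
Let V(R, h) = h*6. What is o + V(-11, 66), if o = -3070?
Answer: -2674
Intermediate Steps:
V(R, h) = 6*h
o + V(-11, 66) = -3070 + 6*66 = -3070 + 396 = -2674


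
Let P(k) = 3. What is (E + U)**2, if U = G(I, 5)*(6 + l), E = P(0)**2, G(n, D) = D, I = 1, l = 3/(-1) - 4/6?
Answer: 3844/9 ≈ 427.11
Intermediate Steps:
l = -11/3 (l = 3*(-1) - 4*1/6 = -3 - 2/3 = -11/3 ≈ -3.6667)
E = 9 (E = 3**2 = 9)
U = 35/3 (U = 5*(6 - 11/3) = 5*(7/3) = 35/3 ≈ 11.667)
(E + U)**2 = (9 + 35/3)**2 = (62/3)**2 = 3844/9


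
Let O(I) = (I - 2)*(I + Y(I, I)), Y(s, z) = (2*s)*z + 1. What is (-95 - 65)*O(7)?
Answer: -84800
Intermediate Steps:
Y(s, z) = 1 + 2*s*z (Y(s, z) = 2*s*z + 1 = 1 + 2*s*z)
O(I) = (-2 + I)*(1 + I + 2*I²) (O(I) = (I - 2)*(I + (1 + 2*I*I)) = (-2 + I)*(I + (1 + 2*I²)) = (-2 + I)*(1 + I + 2*I²))
(-95 - 65)*O(7) = (-95 - 65)*(-2 - 1*7 - 3*7² + 2*7³) = -160*(-2 - 7 - 3*49 + 2*343) = -160*(-2 - 7 - 147 + 686) = -160*530 = -84800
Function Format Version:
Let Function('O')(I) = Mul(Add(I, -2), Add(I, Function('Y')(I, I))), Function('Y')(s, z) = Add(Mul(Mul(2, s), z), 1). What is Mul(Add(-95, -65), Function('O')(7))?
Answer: -84800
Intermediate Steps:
Function('Y')(s, z) = Add(1, Mul(2, s, z)) (Function('Y')(s, z) = Add(Mul(2, s, z), 1) = Add(1, Mul(2, s, z)))
Function('O')(I) = Mul(Add(-2, I), Add(1, I, Mul(2, Pow(I, 2)))) (Function('O')(I) = Mul(Add(I, -2), Add(I, Add(1, Mul(2, I, I)))) = Mul(Add(-2, I), Add(I, Add(1, Mul(2, Pow(I, 2))))) = Mul(Add(-2, I), Add(1, I, Mul(2, Pow(I, 2)))))
Mul(Add(-95, -65), Function('O')(7)) = Mul(Add(-95, -65), Add(-2, Mul(-1, 7), Mul(-3, Pow(7, 2)), Mul(2, Pow(7, 3)))) = Mul(-160, Add(-2, -7, Mul(-3, 49), Mul(2, 343))) = Mul(-160, Add(-2, -7, -147, 686)) = Mul(-160, 530) = -84800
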